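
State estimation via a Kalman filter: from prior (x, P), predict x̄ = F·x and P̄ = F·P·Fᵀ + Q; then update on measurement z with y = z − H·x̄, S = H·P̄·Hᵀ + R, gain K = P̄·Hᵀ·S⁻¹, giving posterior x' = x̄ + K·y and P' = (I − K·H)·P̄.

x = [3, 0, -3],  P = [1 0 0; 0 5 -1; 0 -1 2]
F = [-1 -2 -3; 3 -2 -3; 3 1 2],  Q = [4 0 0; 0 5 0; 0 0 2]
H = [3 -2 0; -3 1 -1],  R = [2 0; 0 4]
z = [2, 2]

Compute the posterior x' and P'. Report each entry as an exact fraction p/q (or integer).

x' = [1264/1177, 115/107, -23/11]
P' = [33174/5885 4578/535 -332/55; 4578/535 7206/535 -44/5; -332/55 -44/5 512/55]

x̄ = F·x = [6, 18, 3]
P̄ = F·P·Fᵀ + Q = [31 23 -18; 23 40 -6; -18 -6 20]
y = z − H·x̄ = [20, 5]
S = H·P̄·Hᵀ + R = [165 -110; -110 109]
K = P̄·Hᵀ·S⁻¹ = [-597/5885 -62/107; -339/535 -91/107; -14/55 0]
x' = x̄ + K·y = [1264/1177, 115/107, -23/11]
P' = (I − K·H)·P̄ = [33174/5885 4578/535 -332/55; 4578/535 7206/535 -44/5; -332/55 -44/5 512/55]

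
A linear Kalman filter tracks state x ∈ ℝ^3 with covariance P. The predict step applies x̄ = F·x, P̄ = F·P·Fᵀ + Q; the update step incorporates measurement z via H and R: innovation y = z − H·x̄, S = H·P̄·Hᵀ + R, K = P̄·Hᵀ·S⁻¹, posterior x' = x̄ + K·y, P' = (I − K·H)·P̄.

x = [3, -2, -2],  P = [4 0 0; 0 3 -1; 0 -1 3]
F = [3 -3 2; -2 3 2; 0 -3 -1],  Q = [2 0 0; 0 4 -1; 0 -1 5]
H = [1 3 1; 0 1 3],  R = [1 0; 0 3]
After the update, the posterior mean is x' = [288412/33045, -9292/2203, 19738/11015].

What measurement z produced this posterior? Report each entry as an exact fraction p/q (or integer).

z = [-2, 1]

x̄ = F·x = [11, -16, 8]
P̄ = F·P·Fᵀ + Q = [89 -39 24; -39 47 -25; 24 -25 29]
S = H·P̄·Hᵀ + R = [206 11; 11 161]
K = P̄·Hᵀ·S⁻¹ = [-1007/33045 6842/33045; 847/2203 -441/2203; -1408/11015 4338/11015]
x' − x̄ = [-75083/33045, 25956/2203, -68382/11015] = K·y
y = (KᵀK)⁻¹·Kᵀ·(x' − x̄) = [27, -7]
z = y + H·x̄ = [27, -7] + [-29, 8] = [-2, 1]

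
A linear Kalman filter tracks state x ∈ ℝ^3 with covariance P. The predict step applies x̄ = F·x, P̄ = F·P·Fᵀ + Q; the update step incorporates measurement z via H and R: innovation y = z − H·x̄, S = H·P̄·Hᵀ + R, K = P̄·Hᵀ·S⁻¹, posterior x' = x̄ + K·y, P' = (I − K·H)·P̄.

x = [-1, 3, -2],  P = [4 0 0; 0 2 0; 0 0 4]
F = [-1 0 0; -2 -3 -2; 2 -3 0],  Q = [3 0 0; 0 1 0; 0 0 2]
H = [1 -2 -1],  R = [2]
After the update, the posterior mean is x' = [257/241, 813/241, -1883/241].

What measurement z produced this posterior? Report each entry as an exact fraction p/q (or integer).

x̄ = F·x = [1, -3, -11]
P̄ = F·P·Fᵀ + Q = [7 8 -8; 8 51 2; -8 2 36]
S = H·P̄·Hᵀ + R = [241]
K = P̄·Hᵀ·S⁻¹ = [-1/241; -96/241; -48/241]
x' − x̄ = [16/241, 1536/241, 768/241] = K·y
y = (KᵀK)⁻¹·Kᵀ·(x' − x̄) = [-16]
z = y + H·x̄ = [-16] + [18] = [2]

z = [2]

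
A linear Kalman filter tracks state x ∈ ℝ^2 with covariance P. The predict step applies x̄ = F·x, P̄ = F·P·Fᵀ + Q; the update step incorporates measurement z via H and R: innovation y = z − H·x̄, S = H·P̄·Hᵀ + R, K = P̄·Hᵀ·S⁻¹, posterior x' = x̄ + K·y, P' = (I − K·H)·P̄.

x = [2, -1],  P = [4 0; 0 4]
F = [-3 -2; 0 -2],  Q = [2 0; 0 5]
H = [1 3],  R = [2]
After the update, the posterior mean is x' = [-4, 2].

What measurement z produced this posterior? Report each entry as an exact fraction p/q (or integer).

x̄ = F·x = [-4, 2]
P̄ = F·P·Fᵀ + Q = [54 16; 16 21]
S = H·P̄·Hᵀ + R = [341]
K = P̄·Hᵀ·S⁻¹ = [102/341; 79/341]
x' − x̄ = [0, 0] = K·y
y = (KᵀK)⁻¹·Kᵀ·(x' − x̄) = [0]
z = y + H·x̄ = [0] + [2] = [2]

z = [2]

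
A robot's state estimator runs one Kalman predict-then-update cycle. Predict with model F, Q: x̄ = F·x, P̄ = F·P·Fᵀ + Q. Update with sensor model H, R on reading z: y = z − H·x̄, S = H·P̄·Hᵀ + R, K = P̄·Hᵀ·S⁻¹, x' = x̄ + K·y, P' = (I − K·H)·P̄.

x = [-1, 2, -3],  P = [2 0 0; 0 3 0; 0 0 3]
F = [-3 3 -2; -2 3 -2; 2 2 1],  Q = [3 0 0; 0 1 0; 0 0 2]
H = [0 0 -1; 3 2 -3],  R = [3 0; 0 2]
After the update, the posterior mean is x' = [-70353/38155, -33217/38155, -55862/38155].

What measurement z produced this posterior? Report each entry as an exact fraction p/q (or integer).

x̄ = F·x = [15, 14, -1]
P̄ = F·P·Fᵀ + Q = [60 51 0; 51 48 4; 0 4 25]
S = H·P̄·Hᵀ + R = [28 67; 67 1523]
K = P̄·Hᵀ·S⁻¹ = [-18894/38155 7896/38155; -21971/38155 6904/38155; -33586/38155 -201/38155]
x' − x̄ = [-642678/38155, -567387/38155, -17707/38155] = K·y
y = (KᵀK)⁻¹·Kᵀ·(x' − x̄) = [1, -79]
z = y + H·x̄ = [1, -79] + [1, 76] = [2, -3]

z = [2, -3]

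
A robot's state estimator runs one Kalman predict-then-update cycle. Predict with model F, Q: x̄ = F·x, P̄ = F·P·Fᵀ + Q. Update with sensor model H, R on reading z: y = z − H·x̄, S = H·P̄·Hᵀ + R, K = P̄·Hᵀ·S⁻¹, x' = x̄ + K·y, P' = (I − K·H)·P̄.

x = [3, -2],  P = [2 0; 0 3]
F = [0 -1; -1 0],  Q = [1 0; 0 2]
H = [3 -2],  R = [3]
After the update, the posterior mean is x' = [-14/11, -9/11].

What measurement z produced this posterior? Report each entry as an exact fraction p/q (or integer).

x̄ = F·x = [2, -3]
P̄ = F·P·Fᵀ + Q = [4 0; 0 4]
S = H·P̄·Hᵀ + R = [55]
K = P̄·Hᵀ·S⁻¹ = [12/55; -8/55]
x' − x̄ = [-36/11, 24/11] = K·y
y = (KᵀK)⁻¹·Kᵀ·(x' − x̄) = [-15]
z = y + H·x̄ = [-15] + [12] = [-3]

z = [-3]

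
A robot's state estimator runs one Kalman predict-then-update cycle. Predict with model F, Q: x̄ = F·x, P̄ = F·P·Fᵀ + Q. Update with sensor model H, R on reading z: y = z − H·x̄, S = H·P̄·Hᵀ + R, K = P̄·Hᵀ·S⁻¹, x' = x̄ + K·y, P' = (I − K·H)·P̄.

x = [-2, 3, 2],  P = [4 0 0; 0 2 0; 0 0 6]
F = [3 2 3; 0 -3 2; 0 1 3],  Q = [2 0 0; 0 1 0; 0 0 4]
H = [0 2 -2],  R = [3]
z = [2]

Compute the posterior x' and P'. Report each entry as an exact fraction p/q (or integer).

x̄ = F·x = [6, -5, 9]
P̄ = F·P·Fᵀ + Q = [100 24 58; 24 43 30; 58 30 60]
y = z − H·x̄ = [30]
S = H·P̄·Hᵀ + R = [175]
K = P̄·Hᵀ·S⁻¹ = [-68/175; 26/175; -12/35]
x' = x̄ + K·y = [-198/35, -19/35, -9/7]
P' = (I − K·H)·P̄ = [12876/175 5968/175 1214/35; 5968/175 6849/175 1362/35; 1214/35 1362/35 276/7]

x' = [-198/35, -19/35, -9/7]
P' = [12876/175 5968/175 1214/35; 5968/175 6849/175 1362/35; 1214/35 1362/35 276/7]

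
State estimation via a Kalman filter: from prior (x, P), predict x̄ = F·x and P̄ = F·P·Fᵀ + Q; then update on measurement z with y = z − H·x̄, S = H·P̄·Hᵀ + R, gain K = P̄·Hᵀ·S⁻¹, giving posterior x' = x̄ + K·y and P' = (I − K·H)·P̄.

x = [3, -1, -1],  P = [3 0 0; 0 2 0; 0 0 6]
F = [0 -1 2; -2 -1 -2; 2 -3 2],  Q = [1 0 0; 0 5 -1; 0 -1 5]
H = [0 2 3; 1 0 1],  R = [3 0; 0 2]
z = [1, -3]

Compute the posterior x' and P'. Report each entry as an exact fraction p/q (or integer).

x̄ = F·x = [-1, -3, 7]
P̄ = F·P·Fᵀ + Q = [27 -22 30; -22 43 -31; 30 -31 59]
y = z − H·x̄ = [-14, -9]
S = H·P̄·Hᵀ + R = [334 161; 161 148]
K = P̄·Hᵀ·S⁻¹ = [-2369/23511 11632/23511; 147/461 -325/461; 897/7837 3737/7837]
x' = x̄ + K·y = [-95033/23511, -516/461, 8668/7837]
P' = (I − K·H)·P̄ = [80747/23511 1621/461 -19161/7837; 1621/461 3627/461 -2271/461; -19161/7837 -2271/461 26635/7837]

x' = [-95033/23511, -516/461, 8668/7837]
P' = [80747/23511 1621/461 -19161/7837; 1621/461 3627/461 -2271/461; -19161/7837 -2271/461 26635/7837]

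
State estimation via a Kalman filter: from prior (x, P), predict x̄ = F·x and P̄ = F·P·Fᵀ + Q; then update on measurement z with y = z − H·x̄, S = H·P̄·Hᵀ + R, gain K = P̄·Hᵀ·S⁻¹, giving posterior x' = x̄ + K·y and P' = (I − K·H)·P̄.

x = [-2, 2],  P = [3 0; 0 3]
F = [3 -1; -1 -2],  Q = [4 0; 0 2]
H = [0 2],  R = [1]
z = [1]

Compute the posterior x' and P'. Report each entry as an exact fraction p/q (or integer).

x̄ = F·x = [-8, -2]
P̄ = F·P·Fᵀ + Q = [34 -3; -3 17]
y = z − H·x̄ = [5]
S = H·P̄·Hᵀ + R = [69]
K = P̄·Hᵀ·S⁻¹ = [-2/23; 34/69]
x' = x̄ + K·y = [-194/23, 32/69]
P' = (I − K·H)·P̄ = [770/23 -1/23; -1/23 17/69]

x' = [-194/23, 32/69]
P' = [770/23 -1/23; -1/23 17/69]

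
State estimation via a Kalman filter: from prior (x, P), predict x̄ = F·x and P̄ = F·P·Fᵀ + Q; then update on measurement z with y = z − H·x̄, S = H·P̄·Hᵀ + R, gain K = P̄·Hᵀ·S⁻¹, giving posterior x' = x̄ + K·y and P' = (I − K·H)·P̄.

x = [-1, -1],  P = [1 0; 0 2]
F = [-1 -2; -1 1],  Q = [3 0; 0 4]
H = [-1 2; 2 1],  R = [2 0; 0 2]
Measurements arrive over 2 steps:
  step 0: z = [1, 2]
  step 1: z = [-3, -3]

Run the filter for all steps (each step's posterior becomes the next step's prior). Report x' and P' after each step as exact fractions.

step 0: x' = [1395/2069, 1628/2069], P' = [798/2069 -12/2069; -12/2069 778/2069]
step 1: x' = [-21803/30481, -4601/2771], P' = [259018/701063 -140/63733; -140/63733 23512/63733]

step 0: x̄ = F·x = [3, 0]
step 0: P̄ = F·P·Fᵀ + Q = [12 -3; -3 7]
step 0: y = z − H·x̄ = [4, -4]
step 0: S = H·P̄·Hᵀ + R = [54 -19; -19 45]
step 0: K = P̄·Hᵀ·S⁻¹ = [-411/2069 792/2069; 784/2069 377/2069]
step 0: x' = x̄ + K·y = [1395/2069, 1628/2069]
step 0: P' = (I − K·H)·P̄ = [798/2069 -12/2069; -12/2069 778/2069]
step 1: x̄ = F·x = [-4651/2069, 233/2069]
step 1: P̄ = F·P·Fᵀ + Q = [10069/2069 -770/2069; -770/2069 9876/2069]
step 1: y = z − H·x̄ = [-11324/2069, 2862/2069]
step 1: S = H·P̄·Hᵀ + R = [56791/2069 -2696/2069; -2696/2069 51210/2069]
step 1: K = P̄·Hᵀ·S⁻¹ = [-131049/701063 258248/701063; 23582/63733 11616/63733]
step 1: x' = x̄ + K·y = [-21803/30481, -4601/2771]
step 1: P' = (I − K·H)·P̄ = [259018/701063 -140/63733; -140/63733 23512/63733]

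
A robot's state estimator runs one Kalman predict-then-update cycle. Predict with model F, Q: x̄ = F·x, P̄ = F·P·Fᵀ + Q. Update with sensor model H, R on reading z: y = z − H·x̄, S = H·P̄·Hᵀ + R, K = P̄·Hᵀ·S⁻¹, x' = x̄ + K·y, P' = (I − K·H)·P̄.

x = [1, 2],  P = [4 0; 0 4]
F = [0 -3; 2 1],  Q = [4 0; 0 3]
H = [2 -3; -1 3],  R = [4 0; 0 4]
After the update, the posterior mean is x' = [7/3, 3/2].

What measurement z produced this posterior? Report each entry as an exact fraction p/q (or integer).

x̄ = F·x = [-6, 4]
P̄ = F·P·Fᵀ + Q = [40 -12; -12 23]
S = H·P̄·Hᵀ + R = [515 -395; -395 323]
K = P̄·Hᵀ·S⁻¹ = [931/1290 167/258; 163/860 83/172]
x' − x̄ = [25/3, -5/2] = K·y
y = (KᵀK)⁻¹·Kᵀ·(x' − x̄) = [25, -15]
z = y + H·x̄ = [25, -15] + [-24, 18] = [1, 3]

z = [1, 3]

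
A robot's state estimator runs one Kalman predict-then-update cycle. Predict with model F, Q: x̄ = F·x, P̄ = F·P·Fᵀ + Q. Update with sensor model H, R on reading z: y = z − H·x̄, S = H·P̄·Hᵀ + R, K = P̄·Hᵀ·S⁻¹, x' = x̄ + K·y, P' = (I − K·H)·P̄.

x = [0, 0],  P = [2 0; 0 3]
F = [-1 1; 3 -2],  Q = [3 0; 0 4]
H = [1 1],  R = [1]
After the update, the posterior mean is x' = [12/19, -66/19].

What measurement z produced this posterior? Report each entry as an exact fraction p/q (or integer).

x̄ = F·x = [0, 0]
P̄ = F·P·Fᵀ + Q = [8 -12; -12 34]
S = H·P̄·Hᵀ + R = [19]
K = P̄·Hᵀ·S⁻¹ = [-4/19; 22/19]
x' − x̄ = [12/19, -66/19] = K·y
y = (KᵀK)⁻¹·Kᵀ·(x' − x̄) = [-3]
z = y + H·x̄ = [-3] + [0] = [-3]

z = [-3]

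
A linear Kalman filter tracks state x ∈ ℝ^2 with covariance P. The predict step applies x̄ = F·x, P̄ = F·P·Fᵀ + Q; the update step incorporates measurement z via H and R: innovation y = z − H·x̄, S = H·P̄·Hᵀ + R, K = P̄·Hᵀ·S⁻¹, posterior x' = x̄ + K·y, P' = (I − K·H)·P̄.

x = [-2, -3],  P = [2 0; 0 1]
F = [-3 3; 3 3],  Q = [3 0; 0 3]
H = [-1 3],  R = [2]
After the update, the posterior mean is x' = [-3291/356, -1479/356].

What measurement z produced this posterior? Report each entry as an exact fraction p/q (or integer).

x̄ = F·x = [-3, -15]
P̄ = F·P·Fᵀ + Q = [30 -9; -9 30]
S = H·P̄·Hᵀ + R = [356]
K = P̄·Hᵀ·S⁻¹ = [-57/356; 99/356]
x' − x̄ = [-2223/356, 3861/356] = K·y
y = (KᵀK)⁻¹·Kᵀ·(x' − x̄) = [39]
z = y + H·x̄ = [39] + [-42] = [-3]

z = [-3]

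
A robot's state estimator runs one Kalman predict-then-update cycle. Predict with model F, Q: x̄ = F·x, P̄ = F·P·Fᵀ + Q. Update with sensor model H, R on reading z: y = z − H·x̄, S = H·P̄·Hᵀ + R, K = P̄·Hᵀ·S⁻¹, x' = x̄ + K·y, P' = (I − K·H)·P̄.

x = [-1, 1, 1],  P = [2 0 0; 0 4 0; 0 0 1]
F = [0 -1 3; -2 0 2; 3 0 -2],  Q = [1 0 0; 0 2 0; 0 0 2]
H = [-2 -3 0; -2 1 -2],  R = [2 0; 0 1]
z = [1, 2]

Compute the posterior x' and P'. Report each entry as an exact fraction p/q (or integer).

x̄ = F·x = [2, 4, -5]
P̄ = F·P·Fᵀ + Q = [14 6 -6; 6 14 -16; -6 -16 24]
y = z − H·x̄ = [17, -8]
S = H·P̄·Hᵀ + R = [256 -82; -82 159]
K = P̄·Hᵀ·S⁻¹ = [-4067/16990 -1583/8495; -2899/16990 1069/8495; 1319/8495 -2098/8495]
x' = x̄ + K·y = [-9831/16990, 1573/16990, -3268/8495]
P' = (I − K·H)·P̄ = [9559/8495 -5017/8495 -11276/8495; -5017/8495 4311/8495 6638/8495; -11276/8495 6638/8495 15644/8495]

x' = [-9831/16990, 1573/16990, -3268/8495]
P' = [9559/8495 -5017/8495 -11276/8495; -5017/8495 4311/8495 6638/8495; -11276/8495 6638/8495 15644/8495]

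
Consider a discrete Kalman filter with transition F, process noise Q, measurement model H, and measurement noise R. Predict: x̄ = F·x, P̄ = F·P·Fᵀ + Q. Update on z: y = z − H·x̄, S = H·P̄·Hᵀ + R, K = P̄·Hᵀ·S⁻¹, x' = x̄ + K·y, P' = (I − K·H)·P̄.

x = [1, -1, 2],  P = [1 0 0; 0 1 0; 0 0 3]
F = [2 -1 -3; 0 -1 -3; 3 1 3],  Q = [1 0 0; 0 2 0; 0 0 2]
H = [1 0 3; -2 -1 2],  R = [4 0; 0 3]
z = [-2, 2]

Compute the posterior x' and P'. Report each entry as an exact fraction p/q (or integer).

x' = [-78945/87232, -6813/10904, -20129/87232]
P' = [59919/87232 -4165/10904 5711/87232; -4165/10904 2437/1363 2043/10904; 5711/87232 2043/10904 27023/87232]

x̄ = F·x = [-3, -5, 8]
P̄ = F·P·Fᵀ + Q = [33 28 -22; 28 30 -28; -22 -28 39]
y = z − H·x̄ = [-23, -25]
S = H·P̄·Hᵀ + R = [256 312; 312 721]
K = P̄·Hᵀ·S⁻¹ = [19263/87232 -3129/10904; 491/10904 -295/1363; 21695/87232 1095/10904]
x' = x̄ + K·y = [-78945/87232, -6813/10904, -20129/87232]
P' = (I − K·H)·P̄ = [59919/87232 -4165/10904 5711/87232; -4165/10904 2437/1363 2043/10904; 5711/87232 2043/10904 27023/87232]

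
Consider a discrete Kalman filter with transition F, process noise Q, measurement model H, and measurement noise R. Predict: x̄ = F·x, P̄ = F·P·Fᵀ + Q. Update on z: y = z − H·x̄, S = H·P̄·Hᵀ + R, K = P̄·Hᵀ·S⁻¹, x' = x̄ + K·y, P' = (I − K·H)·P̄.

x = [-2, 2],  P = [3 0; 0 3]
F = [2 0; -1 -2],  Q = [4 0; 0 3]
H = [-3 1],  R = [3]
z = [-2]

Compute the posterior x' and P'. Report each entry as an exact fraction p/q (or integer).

x̄ = F·x = [-4, -2]
P̄ = F·P·Fᵀ + Q = [16 -6; -6 18]
y = z − H·x̄ = [-12]
S = H·P̄·Hᵀ + R = [201]
K = P̄·Hᵀ·S⁻¹ = [-18/67; 12/67]
x' = x̄ + K·y = [-52/67, -278/67]
P' = (I − K·H)·P̄ = [100/67 246/67; 246/67 774/67]

x' = [-52/67, -278/67]
P' = [100/67 246/67; 246/67 774/67]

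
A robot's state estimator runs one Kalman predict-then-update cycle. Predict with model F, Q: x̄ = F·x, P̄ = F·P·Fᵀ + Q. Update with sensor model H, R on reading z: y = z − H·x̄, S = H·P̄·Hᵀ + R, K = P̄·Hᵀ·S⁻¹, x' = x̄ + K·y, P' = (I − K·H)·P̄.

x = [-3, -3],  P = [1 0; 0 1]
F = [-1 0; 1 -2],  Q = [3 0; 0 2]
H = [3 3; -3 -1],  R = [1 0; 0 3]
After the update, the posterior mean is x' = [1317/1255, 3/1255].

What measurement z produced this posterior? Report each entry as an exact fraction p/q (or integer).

x̄ = F·x = [3, 3]
P̄ = F·P·Fᵀ + Q = [4 -1; -1 7]
S = H·P̄·Hᵀ + R = [82 -45; -45 40]
K = P̄·Hᵀ·S⁻¹ = [-27/251 -497/1255; 108/251 482/1255]
x' − x̄ = [-2448/1255, -3762/1255] = K·y
y = (KᵀK)⁻¹·Kᵀ·(x' − x̄) = [-15, 9]
z = y + H·x̄ = [-15, 9] + [18, -12] = [3, -3]

z = [3, -3]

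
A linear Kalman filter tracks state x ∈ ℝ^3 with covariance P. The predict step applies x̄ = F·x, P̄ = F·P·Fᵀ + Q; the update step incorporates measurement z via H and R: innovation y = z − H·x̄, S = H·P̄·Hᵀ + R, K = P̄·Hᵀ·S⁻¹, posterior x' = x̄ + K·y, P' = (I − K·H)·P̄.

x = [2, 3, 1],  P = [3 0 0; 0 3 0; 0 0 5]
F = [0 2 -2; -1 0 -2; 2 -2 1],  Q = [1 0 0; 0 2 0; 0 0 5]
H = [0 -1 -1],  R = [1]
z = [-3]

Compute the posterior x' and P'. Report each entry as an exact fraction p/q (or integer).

x' = [24/7, -10/7, 29/7]
P' = [230/7 289/14 -145/7; 289/14 619/28 -305/14; -145/7 -305/14 157/7]

x̄ = F·x = [4, -4, -1]
P̄ = F·P·Fᵀ + Q = [33 20 -22; 20 25 -16; -22 -16 34]
y = z − H·x̄ = [-8]
S = H·P̄·Hᵀ + R = [28]
K = P̄·Hᵀ·S⁻¹ = [1/14; -9/28; -9/14]
x' = x̄ + K·y = [24/7, -10/7, 29/7]
P' = (I − K·H)·P̄ = [230/7 289/14 -145/7; 289/14 619/28 -305/14; -145/7 -305/14 157/7]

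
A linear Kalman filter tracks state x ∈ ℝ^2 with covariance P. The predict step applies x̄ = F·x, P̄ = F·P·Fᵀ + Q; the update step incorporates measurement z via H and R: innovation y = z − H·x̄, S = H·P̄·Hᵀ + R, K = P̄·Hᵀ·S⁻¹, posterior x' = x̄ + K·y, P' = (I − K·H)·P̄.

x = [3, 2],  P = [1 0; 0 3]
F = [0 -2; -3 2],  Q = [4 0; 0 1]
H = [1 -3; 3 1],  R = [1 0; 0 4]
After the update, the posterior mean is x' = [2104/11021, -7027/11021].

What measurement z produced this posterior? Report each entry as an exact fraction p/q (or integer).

z = [2, 1]

x̄ = F·x = [-4, -5]
P̄ = F·P·Fᵀ + Q = [16 -12; -12 22]
S = H·P̄·Hᵀ + R = [287 78; 78 98]
K = P̄·Hᵀ·S⁻¹ = [1144/11021 3138/11021; -3276/11021 1033/11021]
x' − x̄ = [46188/11021, 48078/11021] = K·y
y = (KᵀK)⁻¹·Kᵀ·(x' − x̄) = [-9, 18]
z = y + H·x̄ = [-9, 18] + [11, -17] = [2, 1]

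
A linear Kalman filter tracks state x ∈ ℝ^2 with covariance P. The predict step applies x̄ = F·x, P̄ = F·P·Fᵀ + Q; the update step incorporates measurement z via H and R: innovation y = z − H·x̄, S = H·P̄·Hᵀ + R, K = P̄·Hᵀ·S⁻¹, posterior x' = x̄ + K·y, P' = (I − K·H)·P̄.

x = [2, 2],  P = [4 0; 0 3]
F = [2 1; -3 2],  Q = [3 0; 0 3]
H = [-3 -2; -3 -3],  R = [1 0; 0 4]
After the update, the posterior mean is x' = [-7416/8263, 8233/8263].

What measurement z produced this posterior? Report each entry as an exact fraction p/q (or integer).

z = [1, -1]

x̄ = F·x = [6, -2]
P̄ = F·P·Fᵀ + Q = [22 -18; -18 51]
S = H·P̄·Hᵀ + R = [187 234; 234 337]
K = P̄·Hᵀ·S⁻¹ = [-7302/8263 4776/8263; 6990/8263 -7281/8263]
x' − x̄ = [-56994/8263, 24759/8263] = K·y
y = (KᵀK)⁻¹·Kᵀ·(x' − x̄) = [15, 11]
z = y + H·x̄ = [15, 11] + [-14, -12] = [1, -1]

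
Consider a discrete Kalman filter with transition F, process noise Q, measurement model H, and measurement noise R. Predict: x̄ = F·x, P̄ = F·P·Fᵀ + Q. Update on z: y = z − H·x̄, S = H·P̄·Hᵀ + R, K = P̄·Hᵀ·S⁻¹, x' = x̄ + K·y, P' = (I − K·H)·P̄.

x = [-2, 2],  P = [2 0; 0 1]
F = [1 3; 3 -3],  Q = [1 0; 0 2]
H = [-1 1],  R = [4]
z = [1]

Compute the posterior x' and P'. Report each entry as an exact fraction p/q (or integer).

x' = [-1, -4/3]
P' = [129/17 109/17; 109/17 455/51]

x̄ = F·x = [4, -12]
P̄ = F·P·Fᵀ + Q = [12 -3; -3 29]
y = z − H·x̄ = [17]
S = H·P̄·Hᵀ + R = [51]
K = P̄·Hᵀ·S⁻¹ = [-5/17; 32/51]
x' = x̄ + K·y = [-1, -4/3]
P' = (I − K·H)·P̄ = [129/17 109/17; 109/17 455/51]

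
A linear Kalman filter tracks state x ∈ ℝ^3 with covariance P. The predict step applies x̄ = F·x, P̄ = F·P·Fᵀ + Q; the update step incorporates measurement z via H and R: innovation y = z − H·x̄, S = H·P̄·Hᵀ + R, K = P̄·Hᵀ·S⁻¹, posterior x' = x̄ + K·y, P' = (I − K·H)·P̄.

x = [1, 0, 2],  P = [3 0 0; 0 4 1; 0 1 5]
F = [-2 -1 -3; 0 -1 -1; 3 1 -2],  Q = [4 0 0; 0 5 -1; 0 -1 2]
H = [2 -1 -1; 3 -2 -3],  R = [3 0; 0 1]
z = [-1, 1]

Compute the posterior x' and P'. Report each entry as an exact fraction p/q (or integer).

x̄ = F·x = [-8, -2, -1]
P̄ = F·P·Fᵀ + Q = [71 23 7; 23 16 6; 7 6 49]
y = z − H·x̄ = [12, 18]
S = H·P̄·Hᵀ + R = [244 411; 411 815]
K = P̄·Hᵀ·S⁻¹ = [31274/29939 -10408/29939; 11751/29939 -5228/29939; 3329/4277 -2403/4277]
x' = x̄ + K·y = [-51568/29939, -12970/29939, -7583/4277]
P' = (I − K·H)·P̄ = [142549/29939 135773/29939 7929/4277; 135773/29939 296332/29939 -8577/4277; 7929/4277 -8577/4277 2064/611]

x' = [-51568/29939, -12970/29939, -7583/4277]
P' = [142549/29939 135773/29939 7929/4277; 135773/29939 296332/29939 -8577/4277; 7929/4277 -8577/4277 2064/611]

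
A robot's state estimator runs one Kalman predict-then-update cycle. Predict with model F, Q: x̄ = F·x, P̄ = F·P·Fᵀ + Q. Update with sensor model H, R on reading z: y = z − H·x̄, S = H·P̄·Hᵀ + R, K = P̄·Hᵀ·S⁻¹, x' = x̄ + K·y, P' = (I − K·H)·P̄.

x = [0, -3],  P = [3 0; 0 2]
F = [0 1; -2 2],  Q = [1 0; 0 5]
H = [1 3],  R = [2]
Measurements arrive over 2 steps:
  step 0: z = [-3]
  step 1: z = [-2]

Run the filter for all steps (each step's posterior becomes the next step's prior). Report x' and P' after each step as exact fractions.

step 0: x̄ = F·x = [-3, -6]
step 0: P̄ = F·P·Fᵀ + Q = [3 4; 4 25]
step 0: y = z − H·x̄ = [18]
step 0: S = H·P̄·Hᵀ + R = [254]
step 0: K = P̄·Hᵀ·S⁻¹ = [15/254; 79/254]
step 0: x' = x̄ + K·y = [-246/127, -51/127]
step 0: P' = (I − K·H)·P̄ = [537/254 -169/254; -169/254 109/254]
step 1: x̄ = F·x = [-51/127, 390/127]
step 1: P̄ = F·P·Fᵀ + Q = [363/254 278/127; 278/127 2603/127]
step 1: y = z − H·x̄ = [-1373/127]
step 1: S = H·P̄·Hᵀ + R = [51061/254]
step 1: K = P̄·Hᵀ·S⁻¹ = [2031/51061; 16174/51061]
step 1: x' = x̄ + K·y = [-42462/51061, -18056/51061]
step 1: P' = (I − K·H)·P̄ = [56733/51061 -17557/51061; -17557/51061 16635/51061]

step 0: x' = [-246/127, -51/127], P' = [537/254 -169/254; -169/254 109/254]
step 1: x' = [-42462/51061, -18056/51061], P' = [56733/51061 -17557/51061; -17557/51061 16635/51061]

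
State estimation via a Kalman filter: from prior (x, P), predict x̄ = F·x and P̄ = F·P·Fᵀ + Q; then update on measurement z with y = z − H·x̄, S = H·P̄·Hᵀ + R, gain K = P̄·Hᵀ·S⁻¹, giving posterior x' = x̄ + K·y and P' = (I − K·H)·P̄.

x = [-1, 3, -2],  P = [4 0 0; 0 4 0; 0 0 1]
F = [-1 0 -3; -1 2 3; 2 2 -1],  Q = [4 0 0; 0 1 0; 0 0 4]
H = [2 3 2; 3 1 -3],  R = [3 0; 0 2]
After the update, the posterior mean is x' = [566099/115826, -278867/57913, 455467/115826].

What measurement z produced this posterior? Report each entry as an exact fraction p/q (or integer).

z = [3, -2]

x̄ = F·x = [7, 1, 6]
P̄ = F·P·Fᵀ + Q = [17 -5 -5; -5 30 5; -5 5 37]
S = H·P̄·Hᵀ + R = [449 -120; -120 548]
K = P̄·Hᵀ·S⁻¹ = [3063/57913 28469/231652; 12330/57913 2700/57913; 7193/57913 -44849/231652]
x' − x̄ = [-244683/115826, -336780/57913, -239489/115826] = K·y
y = (KᵀK)⁻¹·Kᵀ·(x' − x̄) = [-26, -6]
z = y + H·x̄ = [-26, -6] + [29, 4] = [3, -2]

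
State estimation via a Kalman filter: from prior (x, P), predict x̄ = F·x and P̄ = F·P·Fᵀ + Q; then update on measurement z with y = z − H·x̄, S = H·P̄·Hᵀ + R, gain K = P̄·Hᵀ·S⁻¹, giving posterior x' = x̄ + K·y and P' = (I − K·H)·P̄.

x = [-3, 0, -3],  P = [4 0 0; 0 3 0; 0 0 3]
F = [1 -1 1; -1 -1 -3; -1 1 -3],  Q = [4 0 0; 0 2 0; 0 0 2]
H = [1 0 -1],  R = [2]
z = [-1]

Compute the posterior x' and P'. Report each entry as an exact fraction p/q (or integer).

x̄ = F·x = [-6, 12, 12]
P̄ = F·P·Fᵀ + Q = [14 -10 -16; -10 36 28; -16 28 36]
y = z − H·x̄ = [17]
S = H·P̄·Hᵀ + R = [84]
K = P̄·Hᵀ·S⁻¹ = [5/14; -19/42; -13/21]
x' = x̄ + K·y = [1/14, 181/42, 31/21]
P' = (I − K·H)·P̄ = [23/7 25/7 18/7; 25/7 395/21 94/21; 18/7 94/21 80/21]

x' = [1/14, 181/42, 31/21]
P' = [23/7 25/7 18/7; 25/7 395/21 94/21; 18/7 94/21 80/21]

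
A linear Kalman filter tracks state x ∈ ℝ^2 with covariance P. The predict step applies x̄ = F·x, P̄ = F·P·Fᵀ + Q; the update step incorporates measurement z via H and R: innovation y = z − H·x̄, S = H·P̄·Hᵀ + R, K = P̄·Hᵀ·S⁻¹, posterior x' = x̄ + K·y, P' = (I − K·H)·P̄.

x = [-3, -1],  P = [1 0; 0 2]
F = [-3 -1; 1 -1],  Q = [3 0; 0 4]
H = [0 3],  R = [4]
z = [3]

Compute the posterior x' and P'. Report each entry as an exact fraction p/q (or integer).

x̄ = F·x = [10, -2]
P̄ = F·P·Fᵀ + Q = [14 -1; -1 7]
y = z − H·x̄ = [9]
S = H·P̄·Hᵀ + R = [67]
K = P̄·Hᵀ·S⁻¹ = [-3/67; 21/67]
x' = x̄ + K·y = [643/67, 55/67]
P' = (I − K·H)·P̄ = [929/67 -4/67; -4/67 28/67]

x' = [643/67, 55/67]
P' = [929/67 -4/67; -4/67 28/67]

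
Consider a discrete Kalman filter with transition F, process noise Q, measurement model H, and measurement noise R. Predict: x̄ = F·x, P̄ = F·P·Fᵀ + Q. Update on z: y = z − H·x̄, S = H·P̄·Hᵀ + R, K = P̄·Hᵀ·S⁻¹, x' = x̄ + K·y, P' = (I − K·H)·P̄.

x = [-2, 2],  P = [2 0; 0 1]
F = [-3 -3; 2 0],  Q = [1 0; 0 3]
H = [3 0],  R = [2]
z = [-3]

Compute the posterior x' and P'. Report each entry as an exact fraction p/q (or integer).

x̄ = F·x = [0, -4]
P̄ = F·P·Fᵀ + Q = [28 -12; -12 11]
y = z − H·x̄ = [-3]
S = H·P̄·Hᵀ + R = [254]
K = P̄·Hᵀ·S⁻¹ = [42/127; -18/127]
x' = x̄ + K·y = [-126/127, -454/127]
P' = (I − K·H)·P̄ = [28/127 -12/127; -12/127 749/127]

x' = [-126/127, -454/127]
P' = [28/127 -12/127; -12/127 749/127]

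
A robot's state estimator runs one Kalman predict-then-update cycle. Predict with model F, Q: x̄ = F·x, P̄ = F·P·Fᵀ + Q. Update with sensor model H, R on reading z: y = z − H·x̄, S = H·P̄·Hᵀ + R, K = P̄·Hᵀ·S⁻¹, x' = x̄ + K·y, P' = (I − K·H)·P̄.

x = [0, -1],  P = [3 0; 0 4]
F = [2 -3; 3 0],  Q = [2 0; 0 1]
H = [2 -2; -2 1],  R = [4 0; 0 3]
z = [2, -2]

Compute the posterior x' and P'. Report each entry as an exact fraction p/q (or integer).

x' = [1411/1361, 28/1361]
P' = [4454/1361 5434/1361; 5434/1361 7616/1361]

x̄ = F·x = [3, 0]
P̄ = F·P·Fᵀ + Q = [50 18; 18 28]
y = z − H·x̄ = [-4, 4]
S = H·P̄·Hᵀ + R = [172 -148; -148 159]
K = P̄·Hᵀ·S⁻¹ = [-490/1361 -1158/1361; -1091/1361 -1084/1361]
x' = x̄ + K·y = [1411/1361, 28/1361]
P' = (I − K·H)·P̄ = [4454/1361 5434/1361; 5434/1361 7616/1361]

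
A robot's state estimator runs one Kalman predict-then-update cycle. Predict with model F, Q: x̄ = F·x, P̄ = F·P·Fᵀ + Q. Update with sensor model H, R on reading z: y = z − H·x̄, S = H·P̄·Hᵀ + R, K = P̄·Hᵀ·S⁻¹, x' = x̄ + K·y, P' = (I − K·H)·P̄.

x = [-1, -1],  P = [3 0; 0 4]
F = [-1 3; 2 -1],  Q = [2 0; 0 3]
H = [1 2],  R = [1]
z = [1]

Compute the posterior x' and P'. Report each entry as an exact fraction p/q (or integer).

x' = [-67/46, 27/23]
P' = [1861/46 -464/23; -464/23 237/23]

x̄ = F·x = [-2, -1]
P̄ = F·P·Fᵀ + Q = [41 -18; -18 19]
y = z − H·x̄ = [5]
S = H·P̄·Hᵀ + R = [46]
K = P̄·Hᵀ·S⁻¹ = [5/46; 10/23]
x' = x̄ + K·y = [-67/46, 27/23]
P' = (I − K·H)·P̄ = [1861/46 -464/23; -464/23 237/23]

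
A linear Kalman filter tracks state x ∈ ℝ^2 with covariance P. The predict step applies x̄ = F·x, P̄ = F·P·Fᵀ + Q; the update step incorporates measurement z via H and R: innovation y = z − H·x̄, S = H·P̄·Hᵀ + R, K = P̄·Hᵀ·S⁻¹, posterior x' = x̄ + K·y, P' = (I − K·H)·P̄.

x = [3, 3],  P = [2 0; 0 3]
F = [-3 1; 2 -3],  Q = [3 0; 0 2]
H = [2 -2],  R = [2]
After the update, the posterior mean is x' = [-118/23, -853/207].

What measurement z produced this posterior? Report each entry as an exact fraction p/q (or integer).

x̄ = F·x = [-6, -3]
P̄ = F·P·Fᵀ + Q = [24 -21; -21 37]
S = H·P̄·Hᵀ + R = [414]
K = P̄·Hᵀ·S⁻¹ = [5/23; -58/207]
x' − x̄ = [20/23, -232/207] = K·y
y = (KᵀK)⁻¹·Kᵀ·(x' − x̄) = [4]
z = y + H·x̄ = [4] + [-6] = [-2]

z = [-2]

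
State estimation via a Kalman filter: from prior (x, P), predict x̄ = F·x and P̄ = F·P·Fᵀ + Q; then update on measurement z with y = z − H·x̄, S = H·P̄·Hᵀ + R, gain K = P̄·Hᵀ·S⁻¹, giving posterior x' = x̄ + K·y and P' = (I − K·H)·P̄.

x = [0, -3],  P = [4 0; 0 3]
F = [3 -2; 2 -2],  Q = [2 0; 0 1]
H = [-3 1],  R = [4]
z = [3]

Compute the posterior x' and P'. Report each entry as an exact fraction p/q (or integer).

x' = [-36/89, 139/89]
P' = [118/89 202/89; 202/89 1502/267]

x̄ = F·x = [6, 6]
P̄ = F·P·Fᵀ + Q = [50 36; 36 29]
y = z − H·x̄ = [15]
S = H·P̄·Hᵀ + R = [267]
K = P̄·Hᵀ·S⁻¹ = [-38/89; -79/267]
x' = x̄ + K·y = [-36/89, 139/89]
P' = (I − K·H)·P̄ = [118/89 202/89; 202/89 1502/267]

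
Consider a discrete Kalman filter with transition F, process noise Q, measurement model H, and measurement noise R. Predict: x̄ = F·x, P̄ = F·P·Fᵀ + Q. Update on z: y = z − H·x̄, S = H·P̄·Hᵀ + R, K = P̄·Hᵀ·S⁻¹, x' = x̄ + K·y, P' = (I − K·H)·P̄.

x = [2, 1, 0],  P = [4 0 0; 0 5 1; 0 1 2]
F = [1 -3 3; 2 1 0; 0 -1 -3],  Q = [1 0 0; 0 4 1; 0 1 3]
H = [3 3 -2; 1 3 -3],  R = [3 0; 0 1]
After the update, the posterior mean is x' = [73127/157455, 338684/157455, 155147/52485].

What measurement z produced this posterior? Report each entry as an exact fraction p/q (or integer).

x̄ = F·x = [-1, 5, -1]
P̄ = F·P·Fᵀ + Q = [50 -4 3; -4 25 -7; 3 -7 32]
S = H·P̄·Hᵀ + R = [782 591; 591 648]
K = P̄·Hᵀ·S⁻¹ = [22799/52485 -55334/157455; -1492/52485 26437/157455; 2014/17495 -14744/52485]
x' − x̄ = [230582/157455, -448591/157455, 207632/52485] = K·y
y = (KᵀK)⁻¹·Kᵀ·(x' − x̄) = [-12, -19]
z = y + H·x̄ = [-12, -19] + [14, 17] = [2, -2]

z = [2, -2]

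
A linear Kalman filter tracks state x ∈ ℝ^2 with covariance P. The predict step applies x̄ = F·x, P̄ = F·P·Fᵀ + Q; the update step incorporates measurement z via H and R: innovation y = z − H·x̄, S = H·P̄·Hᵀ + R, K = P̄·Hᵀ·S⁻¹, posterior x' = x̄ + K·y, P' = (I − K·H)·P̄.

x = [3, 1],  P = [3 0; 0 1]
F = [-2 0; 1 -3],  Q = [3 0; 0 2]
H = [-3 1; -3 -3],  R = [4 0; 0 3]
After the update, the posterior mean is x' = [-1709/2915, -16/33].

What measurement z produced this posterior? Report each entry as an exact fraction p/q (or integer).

x̄ = F·x = [-6, 0]
P̄ = F·P·Fᵀ + Q = [15 -6; -6 14]
S = H·P̄·Hᵀ + R = [189 57; 57 156]
K = P̄·Hᵀ·S⁻¹ = [-713/2915 -244/2915; 8/33 -8/33]
x' − x̄ = [15781/2915, -16/33] = K·y
y = (KᵀK)⁻¹·Kᵀ·(x' − x̄) = [-17, -15]
z = y + H·x̄ = [-17, -15] + [18, 18] = [1, 3]

z = [1, 3]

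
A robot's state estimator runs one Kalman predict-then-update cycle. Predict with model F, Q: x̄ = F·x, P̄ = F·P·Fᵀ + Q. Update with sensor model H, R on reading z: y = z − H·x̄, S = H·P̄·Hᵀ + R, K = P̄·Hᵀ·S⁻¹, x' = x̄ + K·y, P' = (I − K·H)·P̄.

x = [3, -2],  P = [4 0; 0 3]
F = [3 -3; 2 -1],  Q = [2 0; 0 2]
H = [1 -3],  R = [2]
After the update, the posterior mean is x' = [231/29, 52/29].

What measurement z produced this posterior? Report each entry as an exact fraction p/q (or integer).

z = [3]

x̄ = F·x = [15, 8]
P̄ = F·P·Fᵀ + Q = [65 33; 33 21]
S = H·P̄·Hᵀ + R = [58]
K = P̄·Hᵀ·S⁻¹ = [-17/29; -15/29]
x' − x̄ = [-204/29, -180/29] = K·y
y = (KᵀK)⁻¹·Kᵀ·(x' − x̄) = [12]
z = y + H·x̄ = [12] + [-9] = [3]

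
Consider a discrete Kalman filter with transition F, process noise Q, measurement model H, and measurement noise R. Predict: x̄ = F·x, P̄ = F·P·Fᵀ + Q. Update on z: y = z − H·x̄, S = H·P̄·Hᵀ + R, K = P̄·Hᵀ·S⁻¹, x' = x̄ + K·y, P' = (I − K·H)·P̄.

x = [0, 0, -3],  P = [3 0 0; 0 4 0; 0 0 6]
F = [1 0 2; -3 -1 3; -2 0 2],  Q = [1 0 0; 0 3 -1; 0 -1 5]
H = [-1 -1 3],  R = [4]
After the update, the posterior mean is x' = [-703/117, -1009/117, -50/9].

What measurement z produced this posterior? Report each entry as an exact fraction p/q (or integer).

x̄ = F·x = [-6, -9, -6]
P̄ = F·P·Fᵀ + Q = [28 27 18; 27 88 53; 18 53 41]
S = H·P̄·Hᵀ + R = [117]
K = P̄·Hᵀ·S⁻¹ = [-1/117; 44/117; 4/9]
x' − x̄ = [-1/117, 44/117, 4/9] = K·y
y = (KᵀK)⁻¹·Kᵀ·(x' − x̄) = [1]
z = y + H·x̄ = [1] + [-3] = [-2]

z = [-2]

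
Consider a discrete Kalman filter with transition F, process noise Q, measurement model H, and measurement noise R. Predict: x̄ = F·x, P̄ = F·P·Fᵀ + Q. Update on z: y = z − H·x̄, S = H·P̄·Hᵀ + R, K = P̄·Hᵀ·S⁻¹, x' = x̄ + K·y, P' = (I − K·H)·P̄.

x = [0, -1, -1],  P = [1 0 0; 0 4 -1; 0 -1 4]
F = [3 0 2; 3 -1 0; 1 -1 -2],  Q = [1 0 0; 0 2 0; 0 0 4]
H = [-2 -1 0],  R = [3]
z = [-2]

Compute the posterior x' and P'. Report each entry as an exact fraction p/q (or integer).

x' = [-17/166, 351/166, 413/166]
P' = [347/166 -505/166 -755/166; -505/166 1121/166 1459/166; -755/166 1459/166 3197/166]

x̄ = F·x = [-2, 1, 3]
P̄ = F·P·Fᵀ + Q = [26 11 -11; 11 15 5; -11 5 21]
y = z − H·x̄ = [-5]
S = H·P̄·Hᵀ + R = [166]
K = P̄·Hᵀ·S⁻¹ = [-63/166; -37/166; 17/166]
x' = x̄ + K·y = [-17/166, 351/166, 413/166]
P' = (I − K·H)·P̄ = [347/166 -505/166 -755/166; -505/166 1121/166 1459/166; -755/166 1459/166 3197/166]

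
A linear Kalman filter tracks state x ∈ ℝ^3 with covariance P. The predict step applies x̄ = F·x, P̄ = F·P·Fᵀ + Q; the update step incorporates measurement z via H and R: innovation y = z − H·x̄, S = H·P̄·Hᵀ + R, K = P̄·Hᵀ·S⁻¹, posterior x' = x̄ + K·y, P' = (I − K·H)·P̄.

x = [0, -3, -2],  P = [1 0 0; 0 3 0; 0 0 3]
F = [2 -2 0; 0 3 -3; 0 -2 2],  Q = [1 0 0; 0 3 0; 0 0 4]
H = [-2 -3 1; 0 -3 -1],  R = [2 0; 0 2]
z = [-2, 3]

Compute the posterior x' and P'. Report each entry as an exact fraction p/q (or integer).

x' = [51461/11650, -19191/11650, 10386/5825]
P' = [36502/5825 -12537/5825 32204/5825; -12537/5825 4947/5825 -11124/5825; 32204/5825 -11124/5825 33308/5825]

x̄ = F·x = [6, -3, 2]
P̄ = F·P·Fᵀ + Q = [17 -18 12; -18 57 -36; 12 -36 28]
y = z − H·x̄ = [-1, -4]
S = H·P̄·Hᵀ + R = [563 401; 401 327]
K = P̄·Hᵀ·S⁻¹ = [-3189/11650 5407/11650; -891/11650 -3717/11650; 1136/5825 32/5825]
x' = x̄ + K·y = [51461/11650, -19191/11650, 10386/5825]
P' = (I − K·H)·P̄ = [36502/5825 -12537/5825 32204/5825; -12537/5825 4947/5825 -11124/5825; 32204/5825 -11124/5825 33308/5825]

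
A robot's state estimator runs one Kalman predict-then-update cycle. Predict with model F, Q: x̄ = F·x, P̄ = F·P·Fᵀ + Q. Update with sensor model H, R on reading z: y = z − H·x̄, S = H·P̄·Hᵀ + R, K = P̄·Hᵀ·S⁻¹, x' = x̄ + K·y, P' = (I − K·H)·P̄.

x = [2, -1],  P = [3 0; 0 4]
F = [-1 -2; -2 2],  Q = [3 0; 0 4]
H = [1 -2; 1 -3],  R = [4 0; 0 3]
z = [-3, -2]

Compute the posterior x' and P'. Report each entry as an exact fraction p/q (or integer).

x̄ = F·x = [0, -6]
P̄ = F·P·Fᵀ + Q = [22 -10; -10 32]
y = z − H·x̄ = [-15, -20]
S = H·P̄·Hᵀ + R = [194 264; 264 373]
K = P̄·Hᵀ·S⁻¹ = [969/1333 -500/1333; 191/1333 -514/1333]
x' = x̄ + K·y = [-4535/1333, -583/1333]
P' = (I − K·H)·P̄ = [14628/1333 5376/1333; 5376/1333 2306/1333]

x' = [-4535/1333, -583/1333]
P' = [14628/1333 5376/1333; 5376/1333 2306/1333]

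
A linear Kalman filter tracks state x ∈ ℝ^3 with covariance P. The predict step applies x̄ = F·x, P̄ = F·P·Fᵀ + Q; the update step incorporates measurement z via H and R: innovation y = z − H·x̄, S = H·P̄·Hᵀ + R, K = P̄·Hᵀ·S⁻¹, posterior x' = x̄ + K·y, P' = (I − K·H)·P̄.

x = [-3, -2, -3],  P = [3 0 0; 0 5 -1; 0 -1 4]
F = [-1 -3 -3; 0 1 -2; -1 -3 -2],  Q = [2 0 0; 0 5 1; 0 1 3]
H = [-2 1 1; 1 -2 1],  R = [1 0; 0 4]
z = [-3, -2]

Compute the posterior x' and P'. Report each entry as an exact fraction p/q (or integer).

x' = [31709/3817, 30092/3817, 21701/3817]
P' = [116837/7634 57742/3817 111763/7634; 57742/3817 59150/3817 54446/3817; 111763/7634 54446/3817 112845/7634]

x̄ = F·x = [18, 4, 15]
P̄ = F·P·Fᵀ + Q = [68 6 57; 6 30 -2; 57 -2 55]
y = z − H·x̄ = [14, -27]
S = H·P̄·Hᵀ + R = [102 -166; -166 345]
K = P̄·Hᵀ·S⁻¹ = [-6427/7634 -296/3817; -1888/3817 -1528/3817; -1789/7634 853/3817]
x' = x̄ + K·y = [31709/3817, 30092/3817, 21701/3817]
P' = (I − K·H)·P̄ = [116837/7634 57742/3817 111763/7634; 57742/3817 59150/3817 54446/3817; 111763/7634 54446/3817 112845/7634]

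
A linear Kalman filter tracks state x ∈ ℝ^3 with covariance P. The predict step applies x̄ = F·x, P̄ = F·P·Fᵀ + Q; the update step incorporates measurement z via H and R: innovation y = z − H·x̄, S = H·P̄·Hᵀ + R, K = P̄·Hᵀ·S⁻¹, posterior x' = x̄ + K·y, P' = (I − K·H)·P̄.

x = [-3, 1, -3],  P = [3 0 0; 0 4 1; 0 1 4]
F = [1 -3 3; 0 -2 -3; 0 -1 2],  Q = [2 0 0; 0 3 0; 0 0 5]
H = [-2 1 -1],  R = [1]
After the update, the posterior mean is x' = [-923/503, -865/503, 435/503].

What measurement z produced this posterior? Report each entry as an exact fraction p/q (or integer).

z = [1]

x̄ = F·x = [-15, 7, -7]
P̄ = F·P·Fᵀ + Q = [59 -9 27; -9 67 -17; 27 -17 21]
S = H·P̄·Hᵀ + R = [503]
K = P̄·Hᵀ·S⁻¹ = [-154/503; 102/503; -92/503]
x' − x̄ = [6622/503, -4386/503, 3956/503] = K·y
y = (KᵀK)⁻¹·Kᵀ·(x' − x̄) = [-43]
z = y + H·x̄ = [-43] + [44] = [1]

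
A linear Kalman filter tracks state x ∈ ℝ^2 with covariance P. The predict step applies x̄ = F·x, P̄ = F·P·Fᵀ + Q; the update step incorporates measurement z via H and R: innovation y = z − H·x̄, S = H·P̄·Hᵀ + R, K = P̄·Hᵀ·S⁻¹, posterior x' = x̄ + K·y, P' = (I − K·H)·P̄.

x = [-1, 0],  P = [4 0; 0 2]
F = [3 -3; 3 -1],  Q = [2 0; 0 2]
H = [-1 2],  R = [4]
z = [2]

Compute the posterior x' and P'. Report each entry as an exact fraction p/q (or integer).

x̄ = F·x = [-3, -3]
P̄ = F·P·Fᵀ + Q = [56 42; 42 40]
y = z − H·x̄ = [5]
S = H·P̄·Hᵀ + R = [52]
K = P̄·Hᵀ·S⁻¹ = [7/13; 19/26]
x' = x̄ + K·y = [-4/13, 17/26]
P' = (I − K·H)·P̄ = [532/13 280/13; 280/13 159/13]

x' = [-4/13, 17/26]
P' = [532/13 280/13; 280/13 159/13]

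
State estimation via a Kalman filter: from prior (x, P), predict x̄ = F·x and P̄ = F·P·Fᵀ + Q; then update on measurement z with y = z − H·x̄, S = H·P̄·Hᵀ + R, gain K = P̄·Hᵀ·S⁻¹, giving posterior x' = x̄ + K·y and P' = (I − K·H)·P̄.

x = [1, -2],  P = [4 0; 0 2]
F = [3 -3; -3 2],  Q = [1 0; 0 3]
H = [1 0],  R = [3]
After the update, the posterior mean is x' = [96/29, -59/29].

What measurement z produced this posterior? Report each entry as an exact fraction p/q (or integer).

z = [3]

x̄ = F·x = [9, -7]
P̄ = F·P·Fᵀ + Q = [55 -48; -48 47]
S = H·P̄·Hᵀ + R = [58]
K = P̄·Hᵀ·S⁻¹ = [55/58; -24/29]
x' − x̄ = [-165/29, 144/29] = K·y
y = (KᵀK)⁻¹·Kᵀ·(x' − x̄) = [-6]
z = y + H·x̄ = [-6] + [9] = [3]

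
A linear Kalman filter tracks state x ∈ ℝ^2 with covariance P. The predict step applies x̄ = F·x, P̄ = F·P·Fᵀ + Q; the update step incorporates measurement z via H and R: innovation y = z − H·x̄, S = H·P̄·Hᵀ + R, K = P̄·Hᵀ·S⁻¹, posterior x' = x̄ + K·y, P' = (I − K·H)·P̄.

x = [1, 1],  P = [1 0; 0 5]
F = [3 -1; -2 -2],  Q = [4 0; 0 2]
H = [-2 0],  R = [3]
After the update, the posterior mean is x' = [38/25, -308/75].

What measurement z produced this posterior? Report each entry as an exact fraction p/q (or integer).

z = [-3]

x̄ = F·x = [2, -4]
P̄ = F·P·Fᵀ + Q = [18 4; 4 26]
S = H·P̄·Hᵀ + R = [75]
K = P̄·Hᵀ·S⁻¹ = [-12/25; -8/75]
x' − x̄ = [-12/25, -8/75] = K·y
y = (KᵀK)⁻¹·Kᵀ·(x' − x̄) = [1]
z = y + H·x̄ = [1] + [-4] = [-3]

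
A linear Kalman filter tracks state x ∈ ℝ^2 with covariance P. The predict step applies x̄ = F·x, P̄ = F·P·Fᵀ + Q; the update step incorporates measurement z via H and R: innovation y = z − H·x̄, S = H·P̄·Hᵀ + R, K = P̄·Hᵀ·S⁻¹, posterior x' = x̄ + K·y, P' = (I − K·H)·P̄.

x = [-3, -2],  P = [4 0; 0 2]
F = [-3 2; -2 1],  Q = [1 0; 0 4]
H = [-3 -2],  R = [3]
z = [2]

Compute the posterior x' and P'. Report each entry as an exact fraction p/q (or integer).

x' = [-615/832, 2/13]
P' = [959/832 -18/13; -18/13 30/13]

x̄ = F·x = [5, 4]
P̄ = F·P·Fᵀ + Q = [45 28; 28 22]
y = z − H·x̄ = [25]
S = H·P̄·Hᵀ + R = [832]
K = P̄·Hᵀ·S⁻¹ = [-191/832; -2/13]
x' = x̄ + K·y = [-615/832, 2/13]
P' = (I − K·H)·P̄ = [959/832 -18/13; -18/13 30/13]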